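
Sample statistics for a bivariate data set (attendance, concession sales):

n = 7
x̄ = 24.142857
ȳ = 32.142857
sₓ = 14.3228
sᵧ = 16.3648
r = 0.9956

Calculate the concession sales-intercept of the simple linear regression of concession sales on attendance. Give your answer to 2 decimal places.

b = r · sᵧ/sₓ = 0.9956 · 16.3648/14.3228 = 1.137543
a = ȳ − b·x̄ = 32.142857 − 1.137543·24.142857 = 4.679329

4.68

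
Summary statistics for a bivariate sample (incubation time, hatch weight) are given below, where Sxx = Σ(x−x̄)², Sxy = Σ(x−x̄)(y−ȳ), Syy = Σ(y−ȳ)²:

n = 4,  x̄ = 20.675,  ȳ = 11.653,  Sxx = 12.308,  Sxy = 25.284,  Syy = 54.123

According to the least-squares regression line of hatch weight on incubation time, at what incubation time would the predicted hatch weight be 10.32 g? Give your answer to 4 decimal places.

b = Sxy/Sxx = 25.284/12.308 = 2.054274
a = ȳ − b·x̄ = 11.653 − 2.054274·20.675 = -30.819108
Set a + b·x = 10.32: x = (10.32 − (-30.819108)) / 2.054274 = 20.026109

20.0261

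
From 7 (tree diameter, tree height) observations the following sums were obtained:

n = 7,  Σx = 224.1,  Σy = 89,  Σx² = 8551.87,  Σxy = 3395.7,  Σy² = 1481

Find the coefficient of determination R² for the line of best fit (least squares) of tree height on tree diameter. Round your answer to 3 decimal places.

Sxx = Σx² − (Σx)²/n = 8551.87 − 7174.401429 = 1377.468571
Sxy = Σxy − (Σx)(Σy)/n = 3395.7 − 2849.271429 = 546.428571
Syy = Σy² − (Σy)²/n = 1481 − 1131.571429 = 349.428571
R² = Sxy²/(Sxx·Syy) = (546.428571)²/(1377.468571·349.428571) = 0.620336

0.620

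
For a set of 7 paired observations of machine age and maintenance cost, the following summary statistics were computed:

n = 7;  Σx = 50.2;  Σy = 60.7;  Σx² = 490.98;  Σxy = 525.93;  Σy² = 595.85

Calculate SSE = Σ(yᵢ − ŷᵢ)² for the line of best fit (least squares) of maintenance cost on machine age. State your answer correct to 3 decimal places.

Sxx = Σx² − (Σx)²/n = 490.98 − 360.005714 = 130.974286
Sxy = Σxy − (Σx)(Σy)/n = 525.93 − 435.305714 = 90.624286
Syy = Σy² − (Σy)²/n = 595.85 − 526.355714 = 69.494286
b = Sxy/Sxx = 90.624286/130.974286 = 0.691924
SSE = Syy − b·Sxy = 69.494286 − 0.691924·90.624286 = 6.789144

6.789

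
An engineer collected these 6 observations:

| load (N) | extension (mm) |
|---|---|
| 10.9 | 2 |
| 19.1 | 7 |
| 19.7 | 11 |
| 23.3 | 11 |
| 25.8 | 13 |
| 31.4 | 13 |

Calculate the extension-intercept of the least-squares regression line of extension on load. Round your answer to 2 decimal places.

-2.68

n = 6, Σx = 130.2, Σy = 57, Σxy = 1372.1, Σx² = 3066.2
Sxx = Σx² − (Σx)²/n = 3066.2 − 2825.34 = 240.86
Sxy = Σxy − (Σx)(Σy)/n = 1372.1 − 1236.9 = 135.2
b = Sxy/Sxx = 135.2/240.86 = 0.561322
a = ȳ − b·x̄ = 9.5 − 0.561322·21.7 = -2.680686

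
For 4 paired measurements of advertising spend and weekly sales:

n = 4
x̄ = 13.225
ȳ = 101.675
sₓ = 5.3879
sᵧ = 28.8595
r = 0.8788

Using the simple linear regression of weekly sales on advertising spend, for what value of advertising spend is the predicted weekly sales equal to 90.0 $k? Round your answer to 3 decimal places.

10.745

b = r · sᵧ/sₓ = 0.8788 · 28.8595/5.3879 = 4.707164
a = ȳ − b·x̄ = 101.675 − 4.707164·13.225 = 39.422757
Set a + b·x = 90.0: x = (90.0 − 39.422757) / 4.707164 = 10.744738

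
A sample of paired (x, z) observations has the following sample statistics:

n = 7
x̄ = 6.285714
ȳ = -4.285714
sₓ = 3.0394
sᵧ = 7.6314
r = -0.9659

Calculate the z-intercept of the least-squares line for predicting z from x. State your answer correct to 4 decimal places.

10.9584

b = r · sᵧ/sₓ = -0.9659 · 7.6314/3.0394 = -2.425205
a = ȳ − b·x̄ = -4.285714 − (-2.425205)·6.285714 = 10.958433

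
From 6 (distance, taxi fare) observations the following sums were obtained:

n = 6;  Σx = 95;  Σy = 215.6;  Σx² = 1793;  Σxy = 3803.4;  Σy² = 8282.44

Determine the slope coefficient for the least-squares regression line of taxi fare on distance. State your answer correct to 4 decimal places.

1.3493

Sxx = Σx² − (Σx)²/n = 1793 − 1504.166667 = 288.833333
Sxy = Σxy − (Σx)(Σy)/n = 3803.4 − 3413.666667 = 389.733333
b = Sxy/Sxx = 389.733333/288.833333 = 1.349336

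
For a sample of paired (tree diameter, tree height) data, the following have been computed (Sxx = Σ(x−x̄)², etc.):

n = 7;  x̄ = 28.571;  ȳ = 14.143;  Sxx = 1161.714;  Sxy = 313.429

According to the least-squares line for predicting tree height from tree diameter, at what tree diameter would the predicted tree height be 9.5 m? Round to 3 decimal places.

b = Sxy/Sxx = 313.429/1161.714 = 0.269799
a = ȳ − b·x̄ = 14.143 − 0.269799·28.571 = 6.434580
Set a + b·x = 9.5: x = (9.5 − 6.434580) / 0.269799 = 11.361877

11.362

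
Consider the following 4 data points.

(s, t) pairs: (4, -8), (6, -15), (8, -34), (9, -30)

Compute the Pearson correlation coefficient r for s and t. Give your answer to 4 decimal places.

-0.9392

n = 4, Σx = 27, Σy = -87, Σxy = -664, Σx² = 197, Σy² = 2345
Sxx = Σx² − (Σx)²/n = 197 − 182.25 = 14.75
Sxy = Σxy − (Σx)(Σy)/n = -664 − (-587.25) = -76.75
Syy = Σy² − (Σy)²/n = 2345 − 1892.25 = 452.75
r = Sxy/√(Sxx·Syy) = -76.75/√(6678.0625) = -76.75/81.719413 = -0.939189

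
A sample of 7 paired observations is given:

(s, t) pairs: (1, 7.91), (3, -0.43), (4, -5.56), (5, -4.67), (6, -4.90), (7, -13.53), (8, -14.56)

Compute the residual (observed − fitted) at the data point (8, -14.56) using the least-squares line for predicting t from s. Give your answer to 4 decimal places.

n = 7, Σx = 34, Σy = -35.74, Σxy = -279.56, Σx² = 200
Sxx = Σx² − (Σx)²/n = 200 − 165.142857 = 34.857143
Sxy = Σxy − (Σx)(Σy)/n = -279.56 − (-173.594286) = -105.965714
b = Sxy/Sxx = -105.965714/34.857143 = -3.04
a = ȳ − b·x̄ = -5.105714 − (-3.04)·4.857143 = 9.66
ŷ(8) = 9.66 + (-3.04)·8 = -14.66
residual = y − ŷ = -14.56 − (-14.66) = 0.1

0.1000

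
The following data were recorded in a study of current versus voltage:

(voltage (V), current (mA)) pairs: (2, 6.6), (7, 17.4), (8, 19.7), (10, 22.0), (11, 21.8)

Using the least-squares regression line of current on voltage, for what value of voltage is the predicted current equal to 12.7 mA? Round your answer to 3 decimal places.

n = 5, Σx = 38, Σy = 87.5, Σxy = 752.4, Σx² = 338
Sxx = Σx² − (Σx)²/n = 338 − 288.8 = 49.2
Sxy = Σxy − (Σx)(Σy)/n = 752.4 − 665 = 87.4
b = Sxy/Sxx = 87.4/49.2 = 1.776423
a = ȳ − b·x̄ = 17.5 − 1.776423·7.6 = 3.999187
Set a + b·x = 12.7: x = (12.7 − 3.999187) / 1.776423 = 4.897941

4.898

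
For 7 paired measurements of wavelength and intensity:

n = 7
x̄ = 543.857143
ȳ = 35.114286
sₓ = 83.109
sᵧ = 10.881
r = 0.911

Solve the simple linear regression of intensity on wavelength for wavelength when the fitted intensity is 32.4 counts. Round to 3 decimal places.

521.100

b = r · sᵧ/sₓ = 0.911 · 10.881/83.109 = 0.119272
a = ȳ − b·x̄ = 35.114286 − 0.119272·543.857143 = -29.752737
Set a + b·x = 32.4: x = (32.4 − (-29.752737)) / 0.119272 = 521.100066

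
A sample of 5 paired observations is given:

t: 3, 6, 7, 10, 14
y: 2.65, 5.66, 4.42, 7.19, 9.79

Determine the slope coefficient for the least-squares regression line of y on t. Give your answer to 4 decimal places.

n = 5, Σx = 40, Σy = 29.71, Σxy = 281.81, Σx² = 390
Sxx = Σx² − (Σx)²/n = 390 − 320 = 70
Sxy = Σxy − (Σx)(Σy)/n = 281.81 − 237.68 = 44.13
b = Sxy/Sxx = 44.13/70 = 0.630429

0.6304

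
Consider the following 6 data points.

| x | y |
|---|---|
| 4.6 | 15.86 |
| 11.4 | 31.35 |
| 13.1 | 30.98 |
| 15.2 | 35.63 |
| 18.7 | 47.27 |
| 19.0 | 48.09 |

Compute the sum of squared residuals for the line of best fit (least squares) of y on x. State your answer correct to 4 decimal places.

20.8146

n = 6, Σx = 82, Σy = 209.18, Σxy = 3175.419, Σx² = 1264.46, Σy² = 8010.7204
Sxx = Σx² − (Σx)²/n = 1264.46 − 1120.666667 = 143.793333
Sxy = Σxy − (Σx)(Σy)/n = 3175.419 − 2858.793333 = 316.625667
Syy = Σy² − (Σy)²/n = 8010.7204 − 7292.712067 = 718.008333
b = Sxy/Sxx = 316.625667/143.793333 = 2.201950
SSE = Syy − b·Sxy = 718.008333 − 2.201950·316.625667 = 20.814587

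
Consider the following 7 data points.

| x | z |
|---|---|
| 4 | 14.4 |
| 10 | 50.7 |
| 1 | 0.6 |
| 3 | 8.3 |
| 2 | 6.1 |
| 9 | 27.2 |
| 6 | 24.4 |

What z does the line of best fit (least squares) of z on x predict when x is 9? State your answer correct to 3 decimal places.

37.425

n = 7, Σx = 35, Σy = 131.7, Σxy = 993.5, Σx² = 247
Sxx = Σx² − (Σx)²/n = 247 − 175 = 72
Sxy = Σxy − (Σx)(Σy)/n = 993.5 − 658.5 = 335
b = Sxy/Sxx = 335/72 = 4.652778
a = ȳ − b·x̄ = 18.814286 − 4.652778·5 = -4.449603
ŷ(9) = a + b·9 = -4.449603 + 4.652778·9 = 37.425397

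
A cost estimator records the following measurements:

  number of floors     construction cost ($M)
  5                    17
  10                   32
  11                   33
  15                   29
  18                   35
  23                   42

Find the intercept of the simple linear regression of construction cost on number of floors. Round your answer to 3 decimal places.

n = 6, Σx = 82, Σy = 188, Σxy = 2799, Σx² = 1324
Sxx = Σx² − (Σx)²/n = 1324 − 1120.666667 = 203.333333
Sxy = Σxy − (Σx)(Σy)/n = 2799 − 2569.333333 = 229.666667
b = Sxy/Sxx = 229.666667/203.333333 = 1.129508
a = ȳ − b·x̄ = 31.333333 − 1.129508·13.666667 = 15.896721

15.897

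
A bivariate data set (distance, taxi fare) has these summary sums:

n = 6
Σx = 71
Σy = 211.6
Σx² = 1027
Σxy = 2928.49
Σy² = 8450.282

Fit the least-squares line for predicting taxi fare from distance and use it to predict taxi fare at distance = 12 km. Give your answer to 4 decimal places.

Sxx = Σx² − (Σx)²/n = 1027 − 840.166667 = 186.833333
Sxy = Σxy − (Σx)(Σy)/n = 2928.49 − 2503.933333 = 424.556667
b = Sxy/Sxx = 424.556667/186.833333 = 2.272382
a = ȳ − b·x̄ = 35.266667 − 2.272382·11.833333 = 8.376815
ŷ(12) = a + b·12 = 8.376815 + 2.272382·12 = 35.645397

35.6454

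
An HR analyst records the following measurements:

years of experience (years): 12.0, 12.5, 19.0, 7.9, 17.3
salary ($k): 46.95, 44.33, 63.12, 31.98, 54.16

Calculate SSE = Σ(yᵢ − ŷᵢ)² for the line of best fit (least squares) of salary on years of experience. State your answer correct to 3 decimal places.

24.372

n = 5, Σx = 68.7, Σy = 240.54, Σxy = 3506.415, Σx² = 1022.95, Σy² = 12109.6118
Sxx = Σx² − (Σx)²/n = 1022.95 − 943.938 = 79.012
Sxy = Σxy − (Σx)(Σy)/n = 3506.415 − 3305.0196 = 201.3954
Syy = Σy² − (Σy)²/n = 12109.6118 − 11571.89832 = 537.71348
b = Sxy/Sxx = 201.3954/79.012 = 2.548922
SSE = Syy − b·Sxy = 537.71348 − 2.548922·201.3954 = 24.372378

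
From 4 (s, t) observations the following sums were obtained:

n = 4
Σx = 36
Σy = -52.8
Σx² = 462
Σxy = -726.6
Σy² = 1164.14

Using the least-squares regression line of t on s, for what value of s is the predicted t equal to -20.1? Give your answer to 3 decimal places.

Sxx = Σx² − (Σx)²/n = 462 − 324 = 138
Sxy = Σxy − (Σx)(Σy)/n = -726.6 − (-475.2) = -251.4
b = Sxy/Sxx = -251.4/138 = -1.821739
a = ȳ − b·x̄ = -13.2 − (-1.821739)·9 = 3.195652
Set a + b·x = -20.1: x = (-20.1 − 3.195652) / (-1.821739) = 12.787589

12.788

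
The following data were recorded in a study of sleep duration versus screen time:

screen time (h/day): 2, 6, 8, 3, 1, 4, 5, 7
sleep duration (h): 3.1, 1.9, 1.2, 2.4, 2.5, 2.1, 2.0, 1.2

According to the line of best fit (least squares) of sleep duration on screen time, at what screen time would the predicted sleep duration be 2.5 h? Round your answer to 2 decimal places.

n = 8, Σx = 36, Σy = 16.4, Σxy = 63.7, Σx² = 204
Sxx = Σx² − (Σx)²/n = 204 − 162 = 42
Sxy = Σxy − (Σx)(Σy)/n = 63.7 − 73.8 = -10.1
b = Sxy/Sxx = -10.1/42 = -0.240476
a = ȳ − b·x̄ = 2.05 − (-0.240476)·4.5 = 3.132143
Set a + b·x = 2.5: x = (2.5 − 3.132143) / (-0.240476) = 2.628713

2.63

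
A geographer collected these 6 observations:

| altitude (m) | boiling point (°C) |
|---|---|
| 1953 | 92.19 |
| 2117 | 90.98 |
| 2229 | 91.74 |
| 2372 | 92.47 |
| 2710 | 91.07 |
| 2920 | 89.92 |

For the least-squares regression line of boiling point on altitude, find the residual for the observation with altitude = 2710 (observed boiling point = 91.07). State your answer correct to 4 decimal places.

n = 6, Σx = 14301, Σy = 548.37, Σxy = 1305845.13, Σx² = 34761223
Sxx = Σx² − (Σx)²/n = 34761223 − 34086433.5 = 674789.5
Sxy = Σxy − (Σx)(Σy)/n = 1305845.13 − 1307039.895 = -1194.765
b = Sxy/Sxx = -1194.765/674789.5 = -0.001771
a = ȳ − b·x̄ = 91.395 − (-0.001771)·2383.5 = 95.615164
ŷ(2710) = 95.615164 + (-0.001771)·2710 = 90.816907
residual = y − ŷ = 91.07 − 90.816907 = 0.253093

0.2531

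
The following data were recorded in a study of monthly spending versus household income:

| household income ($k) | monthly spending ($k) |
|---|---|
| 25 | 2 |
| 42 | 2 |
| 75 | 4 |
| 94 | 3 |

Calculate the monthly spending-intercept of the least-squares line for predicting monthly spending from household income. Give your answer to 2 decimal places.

n = 4, Σx = 236, Σy = 11, Σxy = 716, Σx² = 16850
Sxx = Σx² − (Σx)²/n = 16850 − 13924 = 2926
Sxy = Σxy − (Σx)(Σy)/n = 716 − 649 = 67
b = Sxy/Sxx = 67/2926 = 0.022898
a = ȳ − b·x̄ = 2.75 − 0.022898·59 = 1.399009

1.40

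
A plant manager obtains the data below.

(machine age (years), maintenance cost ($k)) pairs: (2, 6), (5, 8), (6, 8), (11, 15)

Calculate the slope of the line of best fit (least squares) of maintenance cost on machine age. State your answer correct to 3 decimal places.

1.024

n = 4, Σx = 24, Σy = 37, Σxy = 265, Σx² = 186
Sxx = Σx² − (Σx)²/n = 186 − 144 = 42
Sxy = Σxy − (Σx)(Σy)/n = 265 − 222 = 43
b = Sxy/Sxx = 43/42 = 1.023810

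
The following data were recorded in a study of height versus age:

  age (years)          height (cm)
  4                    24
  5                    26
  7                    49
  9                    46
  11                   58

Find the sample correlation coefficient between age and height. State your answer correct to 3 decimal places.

n = 5, Σx = 36, Σy = 203, Σxy = 1621, Σx² = 292, Σy² = 9133
Sxx = Σx² − (Σx)²/n = 292 − 259.2 = 32.8
Sxy = Σxy − (Σx)(Σy)/n = 1621 − 1461.6 = 159.4
Syy = Σy² − (Σy)²/n = 9133 − 8241.8 = 891.2
r = Sxy/√(Sxx·Syy) = 159.4/√(29231.36) = 159.4/170.971811 = 0.932317

0.932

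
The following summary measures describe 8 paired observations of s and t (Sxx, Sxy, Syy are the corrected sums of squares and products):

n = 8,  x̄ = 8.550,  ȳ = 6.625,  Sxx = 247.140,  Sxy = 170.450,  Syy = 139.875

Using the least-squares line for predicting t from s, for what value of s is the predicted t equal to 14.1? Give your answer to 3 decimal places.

b = Sxy/Sxx = 170.45/247.14 = 0.689690
a = ȳ − b·x̄ = 6.625 − 0.689690·8.55 = 0.728150
Set a + b·x = 14.1: x = (14.1 − 0.728150) / 0.689690 = 19.388202

19.388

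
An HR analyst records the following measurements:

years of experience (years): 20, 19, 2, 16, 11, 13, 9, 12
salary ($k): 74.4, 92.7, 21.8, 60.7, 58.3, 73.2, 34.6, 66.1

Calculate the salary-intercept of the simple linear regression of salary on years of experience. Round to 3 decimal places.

15.903

n = 8, Σx = 102, Σy = 481.8, Σxy = 6961.6, Σx² = 1536
Sxx = Σx² − (Σx)²/n = 1536 − 1300.5 = 235.5
Sxy = Σxy − (Σx)(Σy)/n = 6961.6 − 6142.95 = 818.65
b = Sxy/Sxx = 818.65/235.5 = 3.476221
a = ȳ − b·x̄ = 60.225 − 3.476221·12.75 = 15.903185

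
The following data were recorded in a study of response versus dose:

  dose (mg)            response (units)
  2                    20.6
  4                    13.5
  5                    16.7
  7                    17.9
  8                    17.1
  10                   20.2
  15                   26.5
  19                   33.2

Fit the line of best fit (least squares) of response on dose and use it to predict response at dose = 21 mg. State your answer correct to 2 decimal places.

n = 8, Σx = 70, Σy = 165.7, Σxy = 1671.1, Σx² = 844
Sxx = Σx² − (Σx)²/n = 844 − 612.5 = 231.5
Sxy = Σxy − (Σx)(Σy)/n = 1671.1 − 1449.875 = 221.225
b = Sxy/Sxx = 221.225/231.5 = 0.955616
a = ȳ − b·x̄ = 20.7125 − 0.955616·8.75 = 12.350864
ŷ(21) = a + b·21 = 12.350864 + 0.955616·21 = 32.418790

32.42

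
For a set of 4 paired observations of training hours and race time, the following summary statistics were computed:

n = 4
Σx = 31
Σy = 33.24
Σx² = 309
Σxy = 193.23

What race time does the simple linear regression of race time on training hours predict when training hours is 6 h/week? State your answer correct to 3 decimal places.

Sxx = Σx² − (Σx)²/n = 309 − 240.25 = 68.75
Sxy = Σxy − (Σx)(Σy)/n = 193.23 − 257.61 = -64.38
b = Sxy/Sxx = -64.38/68.75 = -0.936436
a = ȳ − b·x̄ = 8.31 − (-0.936436)·7.75 = 15.567382
ŷ(6) = a + b·6 = 15.567382 + (-0.936436)·6 = 9.948764

9.949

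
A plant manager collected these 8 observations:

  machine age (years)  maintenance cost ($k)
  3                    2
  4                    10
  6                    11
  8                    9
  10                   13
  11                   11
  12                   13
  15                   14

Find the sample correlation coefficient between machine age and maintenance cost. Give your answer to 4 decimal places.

n = 8, Σx = 69, Σy = 83, Σxy = 801, Σx² = 715, Σy² = 961
Sxx = Σx² − (Σx)²/n = 715 − 595.125 = 119.875
Sxy = Σxy − (Σx)(Σy)/n = 801 − 715.875 = 85.125
Syy = Σy² − (Σy)²/n = 961 − 861.125 = 99.875
r = Sxy/√(Sxx·Syy) = 85.125/√(11972.515625) = 85.125/109.418991 = 0.777973

0.7780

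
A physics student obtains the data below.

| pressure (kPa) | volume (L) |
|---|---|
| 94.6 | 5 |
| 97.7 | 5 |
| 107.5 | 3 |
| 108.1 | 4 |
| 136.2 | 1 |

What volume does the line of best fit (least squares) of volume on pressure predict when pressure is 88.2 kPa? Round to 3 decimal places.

5.631

n = 5, Σx = 544.1, Σy = 18, Σxy = 1852.6, Σx² = 60286.75
Sxx = Σx² − (Σx)²/n = 60286.75 − 59208.962 = 1077.788
Sxy = Σxy − (Σx)(Σy)/n = 1852.6 − 1958.76 = -106.16
b = Sxy/Sxx = -106.16/1077.788 = -0.098498
a = ȳ − b·x̄ = 3.6 − (-0.098498)·108.82 = 14.318556
ŷ(88.2) = a + b·88.2 = 14.318556 + (-0.098498)·88.2 = 5.631029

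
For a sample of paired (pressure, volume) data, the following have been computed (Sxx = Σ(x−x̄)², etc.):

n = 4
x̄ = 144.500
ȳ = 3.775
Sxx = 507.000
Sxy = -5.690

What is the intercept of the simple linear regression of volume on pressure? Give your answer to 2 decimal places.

b = Sxy/Sxx = -5.69/507 = -0.011223
a = ȳ − b·x̄ = 3.775 − (-0.011223)·144.5 = 5.396706

5.40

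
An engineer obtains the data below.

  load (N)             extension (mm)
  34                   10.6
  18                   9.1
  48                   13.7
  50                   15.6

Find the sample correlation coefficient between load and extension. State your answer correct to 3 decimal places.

n = 4, Σx = 150, Σy = 49, Σxy = 1961.8, Σx² = 6284, Σy² = 626.22
Sxx = Σx² − (Σx)²/n = 6284 − 5625 = 659
Sxy = Σxy − (Σx)(Σy)/n = 1961.8 − 1837.5 = 124.3
Syy = Σy² − (Σy)²/n = 626.22 − 600.25 = 25.97
r = Sxy/√(Sxx·Syy) = 124.3/√(17114.23) = 124.3/130.821367 = 0.950151

0.950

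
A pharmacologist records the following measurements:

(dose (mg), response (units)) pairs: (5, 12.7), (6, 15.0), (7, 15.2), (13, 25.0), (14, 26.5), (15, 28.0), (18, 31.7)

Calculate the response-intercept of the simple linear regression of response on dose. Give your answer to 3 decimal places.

n = 7, Σx = 78, Σy = 154.1, Σxy = 1946.5, Σx² = 1024
Sxx = Σx² − (Σx)²/n = 1024 − 869.142857 = 154.857143
Sxy = Σxy − (Σx)(Σy)/n = 1946.5 − 1717.114286 = 229.385714
b = Sxy/Sxx = 229.385714/154.857143 = 1.481273
a = ȳ − b·x̄ = 22.014286 − 1.481273·11.142857 = 5.508672

5.509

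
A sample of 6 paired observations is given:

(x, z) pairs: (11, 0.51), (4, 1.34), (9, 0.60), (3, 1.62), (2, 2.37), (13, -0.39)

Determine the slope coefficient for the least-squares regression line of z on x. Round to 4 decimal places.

n = 6, Σx = 42, Σy = 6.05, Σxy = 20.9, Σx² = 400
Sxx = Σx² − (Σx)²/n = 400 − 294 = 106
Sxy = Σxy − (Σx)(Σy)/n = 20.9 − 42.35 = -21.45
b = Sxy/Sxx = -21.45/106 = -0.202358

-0.2024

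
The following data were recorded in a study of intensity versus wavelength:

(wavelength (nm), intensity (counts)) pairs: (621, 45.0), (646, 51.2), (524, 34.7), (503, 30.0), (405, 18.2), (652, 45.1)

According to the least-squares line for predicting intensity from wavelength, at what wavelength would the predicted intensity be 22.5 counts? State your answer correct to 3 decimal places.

n = 6, Σx = 3351, Σy = 224.2, Σxy = 131069.2, Σx² = 1919671
Sxx = Σx² − (Σx)²/n = 1919671 − 1871533.5 = 48137.5
Sxy = Σxy − (Σx)(Σy)/n = 131069.2 − 125215.7 = 5853.5
b = Sxy/Sxx = 5853.5/48137.5 = 0.121600
a = ȳ − b·x̄ = 37.366667 − 0.121600·558.5 = -30.546701
Set a + b·x = 22.5: x = (22.5 − (-30.546701)) / 0.121600 = 436.240810

436.241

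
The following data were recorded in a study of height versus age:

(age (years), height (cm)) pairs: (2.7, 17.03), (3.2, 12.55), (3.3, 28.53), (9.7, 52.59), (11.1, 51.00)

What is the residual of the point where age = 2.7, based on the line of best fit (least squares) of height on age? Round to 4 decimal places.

n = 5, Σx = 30, Σy = 161.7, Σxy = 1256.513, Σx² = 245.72
Sxx = Σx² − (Σx)²/n = 245.72 − 180 = 65.72
Sxy = Σxy − (Σx)(Σy)/n = 1256.513 − 970.2 = 286.313
b = Sxy/Sxx = 286.313/65.72 = 4.356558
a = ȳ − b·x̄ = 32.34 − 4.356558·6 = 6.200651
ŷ(2.7) = 6.200651 + 4.356558·2.7 = 17.963358
residual = y − ŷ = 17.03 − 17.963358 = -0.933358

-0.9334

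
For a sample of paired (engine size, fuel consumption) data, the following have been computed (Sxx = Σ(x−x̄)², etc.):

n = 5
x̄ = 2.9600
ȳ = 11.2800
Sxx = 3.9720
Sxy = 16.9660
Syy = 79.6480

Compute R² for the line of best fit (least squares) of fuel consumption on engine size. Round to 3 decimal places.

0.910

R² = Sxy²/(Sxx·Syy) = (16.966)²/(3.972·79.648) = 0.909860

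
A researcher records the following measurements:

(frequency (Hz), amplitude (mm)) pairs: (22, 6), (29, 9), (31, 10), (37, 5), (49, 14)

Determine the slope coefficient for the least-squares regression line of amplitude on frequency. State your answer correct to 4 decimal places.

n = 5, Σx = 168, Σy = 44, Σxy = 1574, Σx² = 6056
Sxx = Σx² − (Σx)²/n = 6056 − 5644.8 = 411.2
Sxy = Σxy − (Σx)(Σy)/n = 1574 − 1478.4 = 95.6
b = Sxy/Sxx = 95.6/411.2 = 0.232490

0.2325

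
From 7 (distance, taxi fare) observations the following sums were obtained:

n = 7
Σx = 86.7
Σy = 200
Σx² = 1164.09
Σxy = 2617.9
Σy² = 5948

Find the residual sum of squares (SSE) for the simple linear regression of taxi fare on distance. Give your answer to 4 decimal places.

14.1809

Sxx = Σx² − (Σx)²/n = 1164.09 − 1073.841429 = 90.248571
Sxy = Σxy − (Σx)(Σy)/n = 2617.9 − 2477.142857 = 140.757143
Syy = Σy² − (Σy)²/n = 5948 − 5714.285714 = 233.714286
b = Sxy/Sxx = 140.757143/90.248571 = 1.559661
SSE = Syy − b·Sxy = 233.714286 − 1.559661·140.757143 = 14.180913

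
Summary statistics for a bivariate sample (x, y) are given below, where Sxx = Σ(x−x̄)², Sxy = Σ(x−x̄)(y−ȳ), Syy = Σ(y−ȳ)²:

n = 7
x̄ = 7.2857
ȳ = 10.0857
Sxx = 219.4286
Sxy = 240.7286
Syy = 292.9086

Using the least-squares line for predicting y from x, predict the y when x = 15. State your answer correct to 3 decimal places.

b = Sxy/Sxx = 240.7286/219.4286 = 1.097070
a = ȳ − b·x̄ = 10.0857 − 1.097070·7.2857 = 2.092775
ŷ(15) = a + b·15 = 2.092775 + 1.097070·15 = 18.548829

18.549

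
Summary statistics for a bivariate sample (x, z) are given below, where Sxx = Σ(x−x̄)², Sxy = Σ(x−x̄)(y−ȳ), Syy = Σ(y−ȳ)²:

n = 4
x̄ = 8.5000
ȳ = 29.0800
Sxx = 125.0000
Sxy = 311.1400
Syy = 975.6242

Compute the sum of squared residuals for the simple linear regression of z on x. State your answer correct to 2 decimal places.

b = Sxy/Sxx = 311.14/125 = 2.48912
SSE = Syy − b·Sxy = 975.6242 − 2.48912·311.14 = 201.159403

201.16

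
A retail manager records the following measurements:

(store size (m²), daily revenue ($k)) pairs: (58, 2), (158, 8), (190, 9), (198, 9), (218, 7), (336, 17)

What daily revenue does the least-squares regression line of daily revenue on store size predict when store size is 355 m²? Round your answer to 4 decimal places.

n = 6, Σx = 1158, Σy = 52, Σxy = 12110, Σx² = 264052
Sxx = Σx² − (Σx)²/n = 264052 − 223494 = 40558
Sxy = Σxy − (Σx)(Σy)/n = 12110 − 10036 = 2074
b = Sxy/Sxx = 2074/40558 = 0.051137
a = ȳ − b·x̄ = 8.666667 − 0.051137·193 = -1.202706
ŷ(355) = a + b·355 = -1.202706 + 0.051137·355 = 16.950803

16.9508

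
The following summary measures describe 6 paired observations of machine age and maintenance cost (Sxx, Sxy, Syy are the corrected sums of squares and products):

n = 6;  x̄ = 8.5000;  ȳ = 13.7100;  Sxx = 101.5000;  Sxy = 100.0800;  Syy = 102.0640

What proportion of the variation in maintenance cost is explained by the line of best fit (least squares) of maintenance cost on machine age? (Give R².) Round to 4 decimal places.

0.9668

R² = Sxy²/(Sxx·Syy) = (100.08)²/(101.5·102.064) = 0.966843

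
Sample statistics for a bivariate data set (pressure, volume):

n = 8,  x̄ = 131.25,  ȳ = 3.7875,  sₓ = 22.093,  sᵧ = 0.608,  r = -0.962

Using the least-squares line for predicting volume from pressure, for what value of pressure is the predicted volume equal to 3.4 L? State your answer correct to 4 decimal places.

145.8869

b = r · sᵧ/sₓ = -0.962 · 0.608/22.093 = -0.026474
a = ȳ − b·x̄ = 3.7875 − (-0.026474)·131.25 = 7.262248
Set a + b·x = 3.4: x = (3.4 − 7.262248) / (-0.026474) = 145.886854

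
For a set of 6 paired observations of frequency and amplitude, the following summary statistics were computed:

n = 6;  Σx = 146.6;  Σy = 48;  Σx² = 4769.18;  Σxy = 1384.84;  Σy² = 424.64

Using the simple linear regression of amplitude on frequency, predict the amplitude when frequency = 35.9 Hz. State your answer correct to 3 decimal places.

Sxx = Σx² − (Σx)²/n = 4769.18 − 3581.926667 = 1187.253333
Sxy = Σxy − (Σx)(Σy)/n = 1384.84 − 1172.8 = 212.04
b = Sxy/Sxx = 212.04/1187.253333 = 0.178597
a = ȳ − b·x̄ = 8 − 0.178597·24.433333 = 3.636278
ŷ(35.9) = a + b·35.9 = 3.636278 + 0.178597·35.9 = 10.047913

10.048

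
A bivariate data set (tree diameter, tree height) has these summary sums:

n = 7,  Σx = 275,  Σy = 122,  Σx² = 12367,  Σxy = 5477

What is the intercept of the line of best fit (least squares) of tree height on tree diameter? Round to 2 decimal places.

0.24

Sxx = Σx² − (Σx)²/n = 12367 − 10803.571429 = 1563.428571
Sxy = Σxy − (Σx)(Σy)/n = 5477 − 4792.857143 = 684.142857
b = Sxy/Sxx = 684.142857/1563.428571 = 0.437591
a = ȳ − b·x̄ = 17.428571 − 0.437591·39.285714 = 0.237482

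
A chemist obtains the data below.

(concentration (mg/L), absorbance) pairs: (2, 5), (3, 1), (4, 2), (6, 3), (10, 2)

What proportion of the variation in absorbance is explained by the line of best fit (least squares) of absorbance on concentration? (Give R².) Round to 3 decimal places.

n = 5, Σx = 25, Σy = 13, Σxy = 59, Σx² = 165, Σy² = 43
Sxx = Σx² − (Σx)²/n = 165 − 125 = 40
Sxy = Σxy − (Σx)(Σy)/n = 59 − 65 = -6
Syy = Σy² − (Σy)²/n = 43 − 33.8 = 9.2
R² = Sxy²/(Sxx·Syy) = (-6)²/(40·9.2) = 0.097826

0.098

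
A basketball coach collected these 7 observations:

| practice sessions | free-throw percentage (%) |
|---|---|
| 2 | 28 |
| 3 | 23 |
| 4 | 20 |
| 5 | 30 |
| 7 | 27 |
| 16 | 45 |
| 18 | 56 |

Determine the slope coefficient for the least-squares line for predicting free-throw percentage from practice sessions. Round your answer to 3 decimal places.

1.884

n = 7, Σx = 55, Σy = 229, Σxy = 2272, Σx² = 683
Sxx = Σx² − (Σx)²/n = 683 − 432.142857 = 250.857143
Sxy = Σxy − (Σx)(Σy)/n = 2272 − 1799.285714 = 472.714286
b = Sxy/Sxx = 472.714286/250.857143 = 1.884396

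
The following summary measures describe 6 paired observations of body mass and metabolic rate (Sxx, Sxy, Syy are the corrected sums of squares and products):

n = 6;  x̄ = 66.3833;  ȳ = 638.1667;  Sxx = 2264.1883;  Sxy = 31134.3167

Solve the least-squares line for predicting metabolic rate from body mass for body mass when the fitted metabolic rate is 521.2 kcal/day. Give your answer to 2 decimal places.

b = Sxy/Sxx = 31134.3167/2264.1883 = 13.750763
a = ȳ − b·x̄ = 638.1667 − 13.750763·66.3833 = -274.654325
Set a + b·x = 521.2: x = (521.2 − (-274.654325)) / 13.750763 = 57.877103

57.88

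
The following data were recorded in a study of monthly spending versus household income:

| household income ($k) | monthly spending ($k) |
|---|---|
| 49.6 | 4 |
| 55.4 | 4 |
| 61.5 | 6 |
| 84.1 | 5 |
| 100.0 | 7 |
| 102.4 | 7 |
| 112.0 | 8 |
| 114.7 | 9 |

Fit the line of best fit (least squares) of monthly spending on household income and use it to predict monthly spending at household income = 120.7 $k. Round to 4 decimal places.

n = 8, Σx = 679.7, Σy = 50, Σxy = 4554.6, Σx² = 62570.23
Sxx = Σx² − (Σx)²/n = 62570.23 − 57749.01125 = 4821.21875
Sxy = Σxy − (Σx)(Σy)/n = 4554.6 − 4248.125 = 306.475
b = Sxy/Sxx = 306.475/4821.21875 = 0.063568
a = ȳ − b·x̄ = 6.25 − 0.063568·84.9625 = 0.849108
ŷ(120.7) = a + b·120.7 = 0.849108 + 0.063568·120.7 = 8.521760

8.5218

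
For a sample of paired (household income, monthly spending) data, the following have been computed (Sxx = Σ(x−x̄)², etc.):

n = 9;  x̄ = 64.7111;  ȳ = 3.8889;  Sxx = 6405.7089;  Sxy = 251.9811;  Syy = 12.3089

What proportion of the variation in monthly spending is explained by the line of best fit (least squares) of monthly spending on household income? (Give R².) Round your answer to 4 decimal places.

R² = Sxy²/(Sxx·Syy) = (251.9811)²/(6405.7089·12.3089) = 0.805285

0.8053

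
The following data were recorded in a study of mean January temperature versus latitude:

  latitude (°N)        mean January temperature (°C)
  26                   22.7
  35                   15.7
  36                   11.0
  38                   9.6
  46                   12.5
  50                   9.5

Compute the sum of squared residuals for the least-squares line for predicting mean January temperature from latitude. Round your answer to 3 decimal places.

50.295

n = 6, Σx = 231, Σy = 81, Σxy = 2950.5, Σx² = 9257, Σy² = 1221.44
Sxx = Σx² − (Σx)²/n = 9257 − 8893.5 = 363.5
Sxy = Σxy − (Σx)(Σy)/n = 2950.5 − 3118.5 = -168
Syy = Σy² − (Σy)²/n = 1221.44 − 1093.5 = 127.94
b = Sxy/Sxx = -168/363.5 = -0.462173
SSE = Syy − b·Sxy = 127.94 − (-0.462173)·(-168) = 50.294883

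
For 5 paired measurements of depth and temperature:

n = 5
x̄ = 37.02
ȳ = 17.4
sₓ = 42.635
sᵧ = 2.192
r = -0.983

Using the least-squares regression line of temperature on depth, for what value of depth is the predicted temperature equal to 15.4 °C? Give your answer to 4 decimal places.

b = r · sᵧ/sₓ = -0.983 · 2.192/42.635 = -0.050539
a = ȳ − b·x̄ = 17.4 − (-0.050539)·37.02 = 19.270959
Set a + b·x = 15.4: x = (15.4 − 19.270959) / (-0.050539) = 76.593293

76.5933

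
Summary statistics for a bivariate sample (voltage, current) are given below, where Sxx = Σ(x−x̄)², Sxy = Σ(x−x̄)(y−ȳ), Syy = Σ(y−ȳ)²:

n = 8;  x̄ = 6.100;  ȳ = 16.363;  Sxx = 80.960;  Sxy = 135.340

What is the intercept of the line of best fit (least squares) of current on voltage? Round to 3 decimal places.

b = Sxy/Sxx = 135.34/80.96 = 1.671690
a = ȳ − b·x̄ = 16.363 − 1.671690·6.1 = 6.165693

6.166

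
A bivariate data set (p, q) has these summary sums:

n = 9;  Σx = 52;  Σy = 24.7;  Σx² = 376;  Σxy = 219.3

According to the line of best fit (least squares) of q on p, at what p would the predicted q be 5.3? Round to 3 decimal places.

8.299

Sxx = Σx² − (Σx)²/n = 376 − 300.444444 = 75.555556
Sxy = Σxy − (Σx)(Σy)/n = 219.3 − 142.711111 = 76.588889
b = Sxy/Sxx = 76.588889/75.555556 = 1.013676
a = ȳ − b·x̄ = 2.744444 − 1.013676·5.777778 = -3.112353
Set a + b·x = 5.3: x = (5.3 − (-3.112353)) / 1.013676 = 8.298854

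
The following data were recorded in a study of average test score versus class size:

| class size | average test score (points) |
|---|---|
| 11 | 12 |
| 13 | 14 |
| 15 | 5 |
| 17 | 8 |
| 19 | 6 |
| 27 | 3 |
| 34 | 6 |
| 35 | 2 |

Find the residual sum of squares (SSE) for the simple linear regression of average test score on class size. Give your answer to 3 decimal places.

n = 8, Σx = 171, Σy = 56, Σxy = 994, Σx² = 4275, Σy² = 514
Sxx = Σx² − (Σx)²/n = 4275 − 3655.125 = 619.875
Sxy = Σxy − (Σx)(Σy)/n = 994 − 1197 = -203
Syy = Σy² − (Σy)²/n = 514 − 392 = 122
b = Sxy/Sxx = -203/619.875 = -0.327485
SSE = Syy − b·Sxy = 122 − (-0.327485)·(-203) = 55.520468

55.520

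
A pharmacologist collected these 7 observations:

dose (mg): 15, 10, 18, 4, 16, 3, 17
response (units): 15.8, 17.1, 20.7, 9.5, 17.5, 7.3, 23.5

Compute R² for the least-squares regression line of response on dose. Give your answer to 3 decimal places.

0.845

n = 7, Σx = 83, Σy = 111.4, Σxy = 1520, Σx² = 1219, Σy² = 1972.58
Sxx = Σx² − (Σx)²/n = 1219 − 984.142857 = 234.857143
Sxy = Σxy − (Σx)(Σy)/n = 1520 − 1320.885714 = 199.114286
Syy = Σy² − (Σy)²/n = 1972.58 − 1772.851429 = 199.728571
R² = Sxy²/(Sxx·Syy) = (199.114286)²/(234.857143·199.728571) = 0.845203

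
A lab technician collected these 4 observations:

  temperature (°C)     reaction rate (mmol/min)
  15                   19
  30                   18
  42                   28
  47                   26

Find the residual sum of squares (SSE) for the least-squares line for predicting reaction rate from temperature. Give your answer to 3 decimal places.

24.750

n = 4, Σx = 134, Σy = 91, Σxy = 3223, Σx² = 5098, Σy² = 2145
Sxx = Σx² − (Σx)²/n = 5098 − 4489 = 609
Sxy = Σxy − (Σx)(Σy)/n = 3223 − 3048.5 = 174.5
Syy = Σy² − (Σy)²/n = 2145 − 2070.25 = 74.75
b = Sxy/Sxx = 174.5/609 = 0.286535
SSE = Syy − b·Sxy = 74.75 − 0.286535·174.5 = 24.749589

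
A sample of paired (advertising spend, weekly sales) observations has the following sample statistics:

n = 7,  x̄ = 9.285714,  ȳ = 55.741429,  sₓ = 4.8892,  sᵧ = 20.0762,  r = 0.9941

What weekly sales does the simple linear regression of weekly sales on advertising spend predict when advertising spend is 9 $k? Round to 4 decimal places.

54.5751

b = r · sᵧ/sₓ = 0.9941 · 20.0762/4.8892 = 4.082007
a = ȳ − b·x̄ = 55.741429 − 4.082007·9.285714 = 17.837076
ŷ(9) = a + b·9 = 17.837076 + 4.082007·9 = 54.575142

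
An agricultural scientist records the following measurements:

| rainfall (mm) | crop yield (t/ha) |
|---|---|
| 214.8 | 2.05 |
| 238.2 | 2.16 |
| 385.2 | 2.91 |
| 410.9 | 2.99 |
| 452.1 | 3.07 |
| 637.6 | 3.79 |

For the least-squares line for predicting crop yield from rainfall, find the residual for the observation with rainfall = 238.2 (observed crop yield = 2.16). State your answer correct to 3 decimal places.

-0.041

n = 6, Σx = 2338.8, Σy = 16.97, Σxy = 7108.826, Σx² = 1031024.3
Sxx = Σx² − (Σx)²/n = 1031024.3 − 911664.24 = 119360.06
Sxy = Σxy − (Σx)(Σy)/n = 7108.826 − 6614.906 = 493.92
b = Sxy/Sxx = 493.92/119360.06 = 0.004138
a = ȳ − b·x̄ = 2.828333 − 0.004138·389.8 = 1.215315
ŷ(238.2) = 1.215315 + 0.004138·238.2 = 2.201002
residual = y − ŷ = 2.16 − 2.201002 = -0.041002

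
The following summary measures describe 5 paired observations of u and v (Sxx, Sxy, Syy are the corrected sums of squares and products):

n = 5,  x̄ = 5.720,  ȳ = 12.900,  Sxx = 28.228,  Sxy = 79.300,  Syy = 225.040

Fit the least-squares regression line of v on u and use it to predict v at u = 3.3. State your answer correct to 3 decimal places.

6.102

b = Sxy/Sxx = 79.3/28.228 = 2.809267
a = ȳ − b·x̄ = 12.9 − 2.809267·5.72 = -3.169009
ŷ(3.3) = a + b·3.3 = -3.169009 + 2.809267·3.3 = 6.101573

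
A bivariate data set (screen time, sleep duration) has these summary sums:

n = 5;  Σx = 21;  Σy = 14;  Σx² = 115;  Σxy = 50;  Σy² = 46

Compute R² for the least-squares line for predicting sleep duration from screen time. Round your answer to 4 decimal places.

0.4249

Sxx = Σx² − (Σx)²/n = 115 − 88.2 = 26.8
Sxy = Σxy − (Σx)(Σy)/n = 50 − 58.8 = -8.8
Syy = Σy² − (Σy)²/n = 46 − 39.2 = 6.8
R² = Sxy²/(Sxx·Syy) = (-8.8)²/(26.8·6.8) = 0.424934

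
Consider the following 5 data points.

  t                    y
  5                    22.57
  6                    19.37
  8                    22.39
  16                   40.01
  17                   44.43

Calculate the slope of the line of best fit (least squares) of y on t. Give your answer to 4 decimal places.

n = 5, Σx = 52, Σy = 148.77, Σxy = 1803.66, Σx² = 670
Sxx = Σx² − (Σx)²/n = 670 − 540.8 = 129.2
Sxy = Σxy − (Σx)(Σy)/n = 1803.66 − 1547.208 = 256.452
b = Sxy/Sxx = 256.452/129.2 = 1.984923

1.9849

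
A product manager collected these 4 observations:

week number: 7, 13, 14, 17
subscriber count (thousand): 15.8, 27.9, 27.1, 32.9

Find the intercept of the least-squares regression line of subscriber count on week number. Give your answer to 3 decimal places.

n = 4, Σx = 51, Σy = 103.7, Σxy = 1412, Σx² = 703
Sxx = Σx² − (Σx)²/n = 703 − 650.25 = 52.75
Sxy = Σxy − (Σx)(Σy)/n = 1412 − 1322.175 = 89.825
b = Sxy/Sxx = 89.825/52.75 = 1.702844
a = ȳ − b·x̄ = 25.925 − 1.702844·12.75 = 4.213744

4.214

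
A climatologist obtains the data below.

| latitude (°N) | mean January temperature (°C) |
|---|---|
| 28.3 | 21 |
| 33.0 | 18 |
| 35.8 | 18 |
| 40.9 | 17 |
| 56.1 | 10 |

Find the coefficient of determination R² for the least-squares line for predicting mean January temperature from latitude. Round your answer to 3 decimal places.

n = 5, Σx = 194.1, Σy = 84, Σxy = 3089, Σx² = 7991.55, Σy² = 1478
Sxx = Σx² − (Σx)²/n = 7991.55 − 7534.962 = 456.588
Sxy = Σxy − (Σx)(Σy)/n = 3089 − 3260.88 = -171.88
Syy = Σy² − (Σy)²/n = 1478 − 1411.2 = 66.8
R² = Sxy²/(Sxx·Syy) = (-171.88)²/(456.588·66.8) = 0.968612

0.969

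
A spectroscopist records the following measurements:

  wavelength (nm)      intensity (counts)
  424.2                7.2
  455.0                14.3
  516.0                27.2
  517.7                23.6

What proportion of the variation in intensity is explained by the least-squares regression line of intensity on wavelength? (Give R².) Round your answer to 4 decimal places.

n = 4, Σx = 1912.9, Σy = 72.3, Σxy = 35813.66, Σx² = 921239.93, Σy² = 1553.13
Sxx = Σx² − (Σx)²/n = 921239.93 − 914796.6025 = 6443.3275
Sxy = Σxy − (Σx)(Σy)/n = 35813.66 − 34575.6675 = 1237.9925
Syy = Σy² − (Σy)²/n = 1553.13 − 1306.8225 = 246.3075
R² = Sxy²/(Sxx·Syy) = (1237.9925)²/(6443.3275·246.3075) = 0.965713

0.9657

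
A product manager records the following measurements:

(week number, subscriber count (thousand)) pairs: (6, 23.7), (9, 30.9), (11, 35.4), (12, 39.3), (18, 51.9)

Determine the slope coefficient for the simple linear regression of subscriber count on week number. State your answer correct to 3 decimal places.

n = 5, Σx = 56, Σy = 181.2, Σxy = 2215.5, Σx² = 706
Sxx = Σx² − (Σx)²/n = 706 − 627.2 = 78.8
Sxy = Σxy − (Σx)(Σy)/n = 2215.5 − 2029.44 = 186.06
b = Sxy/Sxx = 186.06/78.8 = 2.361168

2.361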